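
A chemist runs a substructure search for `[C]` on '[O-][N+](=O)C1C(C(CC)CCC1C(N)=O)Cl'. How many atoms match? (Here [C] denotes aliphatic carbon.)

9

The query [C] means: uppercase C matches aliphatic (non-aromatic) carbon only.
Check the 15 heavy atoms by environment: 9× C → match; 1× N (charge +1) → no; 1× O (charge -1) → no; 2× O → no; 1× N → no; 1× Cl → no.
That gives 9 matching atoms.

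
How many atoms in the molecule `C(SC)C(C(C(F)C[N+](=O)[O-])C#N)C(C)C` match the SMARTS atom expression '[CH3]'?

The query [CH3] means: aliphatic carbon with exactly three hydrogens.
Check the 16 heavy atoms by environment: 2× C (H2) → no; 4× C (H1) → no; 1× F (H0) → no; 1× C (H0) → no; 1× N (H0) → no; 1× N (charge +1, H0) → no; 1× O (charge -1, H0) → no; 1× O (H0) → no; 1× S (H0) → no; 3× C (H3) → match.
That gives 3 matching atoms.

3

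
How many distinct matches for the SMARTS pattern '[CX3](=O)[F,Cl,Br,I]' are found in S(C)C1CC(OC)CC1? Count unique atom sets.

[CX3](=O)[F,Cl,Br,I] is the SMARTS for an acyl halide: a carbonyl carbon bonded to a halogen.
No fragment in the molecule satisfies every constraint, giving 0 matches.

0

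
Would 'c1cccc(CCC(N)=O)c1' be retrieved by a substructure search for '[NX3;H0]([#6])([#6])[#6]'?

The pattern [NX3;H0]([#6])([#6])[#6] describes a trivalent nitrogen with no H, bonded to three carbons — a tertiary amine.
The closest candidate here is a primary amide (-C(=O)NH2), but the amide nitrogen has H2 and only one carbon neighbour. No other fragment satisfies the full query, so there is no match.

No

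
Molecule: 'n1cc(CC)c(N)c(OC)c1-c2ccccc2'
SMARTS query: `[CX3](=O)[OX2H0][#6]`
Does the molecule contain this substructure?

The pattern [CX3](=O)[OX2H0][#6] describes a carbonyl carbon bonded to an oxygen that is itself bonded to carbon (no H on that O) — an ester.
The closest candidate here is a methoxy ether (-OCH3), but the ether oxygen is not adjacent to a C=O carbon. No other fragment satisfies the full query, so there is no match.

No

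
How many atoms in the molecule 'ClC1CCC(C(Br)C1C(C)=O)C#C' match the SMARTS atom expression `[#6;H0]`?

Check the 13 heavy atoms by environment: 2× C (H2) → no; 5× C (H1) → no; 2× C (H0) → match; 1× Cl (H0) → no; 1× O (H0) → no; 1× C (H3) → no; 1× Br (H0) → no.
That gives 2 matching atoms.

2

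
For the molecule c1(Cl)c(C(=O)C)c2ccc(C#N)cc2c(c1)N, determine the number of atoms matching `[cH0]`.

6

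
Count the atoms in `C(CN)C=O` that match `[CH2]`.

2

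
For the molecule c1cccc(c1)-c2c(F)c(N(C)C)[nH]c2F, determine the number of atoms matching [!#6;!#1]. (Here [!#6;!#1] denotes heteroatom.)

4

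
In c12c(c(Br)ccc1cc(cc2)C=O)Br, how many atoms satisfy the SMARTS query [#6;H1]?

6

The query [#6;H1] means: any carbon bearing exactly one hydrogen.
Check the 14 heavy atoms by environment: 5× c (aromatic, H0) → no; 5× c (aromatic, H1) → match; 2× Br (H0) → no; 1× C (H1) → match; 1× O (H0) → no.
Summing the matching environments: 5 + 1 = 6 matching atoms.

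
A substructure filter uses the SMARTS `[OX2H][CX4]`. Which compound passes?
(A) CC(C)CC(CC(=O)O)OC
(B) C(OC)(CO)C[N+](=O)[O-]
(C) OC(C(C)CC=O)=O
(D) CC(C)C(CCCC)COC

B

[OX2H][CX4] describes a hydroxyl oxygen bound to an sp3 (X4) carbon (an aliphatic alcohol).
(A) has a carboxylic acid group (-C(=O)OH) but the -OH is on a CX3 carbonyl carbon, not a CX4 carbon.
(B) contains a hydroxyl group (-OH), which satisfies every atom and bond constraint.
(C) has a carboxylic acid group (-C(=O)OH) but the -OH is on a CX3 carbonyl carbon, not a CX4 carbon.
(D) has a methoxy ether (-OCH3) but the oxygen has H0 (ether), not H1.
So the answer is (B).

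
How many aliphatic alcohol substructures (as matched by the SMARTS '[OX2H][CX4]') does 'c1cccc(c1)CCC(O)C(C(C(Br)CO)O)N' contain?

[OX2H][CX4] is the SMARTS for an aliphatic alcohol: a hydroxyl oxygen bound to an sp3 (X4) carbon.
The molecule carries 3 separate instances of a hydroxyl group (-OH) meeting every constraint; each maps to a distinct set of atoms, giving 3 matches.

3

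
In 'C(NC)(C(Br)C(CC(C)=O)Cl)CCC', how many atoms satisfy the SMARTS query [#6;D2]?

The query [#6;D2] means: any carbon bonded to exactly two heavy atoms.
Check the 14 heavy atoms by environment: 3× C (D2) → match; 4× C (D3) → no; 3× C (D1) → no; 1× N (D2) → no; 1× Br (D1) → no; 1× O (D1) → no; 1× Cl (D1) → no.
That gives 3 matching atoms.

3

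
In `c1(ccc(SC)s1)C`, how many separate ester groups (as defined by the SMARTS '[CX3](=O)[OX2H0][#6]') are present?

0

[CX3](=O)[OX2H0][#6] is the SMARTS for an ester: a carbonyl carbon bonded to an oxygen that is itself bonded to carbon (no H on that O).
No fragment in the molecule satisfies every constraint, giving 0 matches.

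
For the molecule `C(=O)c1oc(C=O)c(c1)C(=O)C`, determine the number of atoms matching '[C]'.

4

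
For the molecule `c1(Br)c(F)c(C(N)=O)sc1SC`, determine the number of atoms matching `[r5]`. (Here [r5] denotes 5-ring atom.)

The query [r5] means: r5 matches atoms in a five-membered ring.
Check the 12 heavy atoms by environment: 1× s (aromatic, in 5-ring) → match; 4× c (aromatic, in 5-ring) → match; 2× C (acyclic) → no; 1× O (acyclic) → no; 1× N (acyclic) → no; 1× S (acyclic) → no; 1× Br (acyclic) → no; 1× F (acyclic) → no.
Summing the matching environments: 1 + 4 = 5 matching atoms.

5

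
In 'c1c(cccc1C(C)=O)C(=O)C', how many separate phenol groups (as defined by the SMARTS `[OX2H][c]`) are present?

0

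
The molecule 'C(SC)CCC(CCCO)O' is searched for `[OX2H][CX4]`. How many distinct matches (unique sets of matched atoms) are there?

2

[OX2H][CX4] is the SMARTS for an aliphatic alcohol: a hydroxyl oxygen bound to an sp3 (X4) carbon.
The molecule carries 2 separate instances of a hydroxyl group (-OH) meeting every constraint; each maps to a distinct set of atoms, giving 2 matches.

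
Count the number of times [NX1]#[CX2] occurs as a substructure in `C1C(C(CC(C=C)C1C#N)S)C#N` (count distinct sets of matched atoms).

2

[NX1]#[CX2] is the SMARTS for a nitrile: a nitrogen triple-bonded to a two-connected carbon.
The molecule carries 2 separate instances of a nitrile (-C#N) meeting every constraint; each maps to a distinct set of atoms, giving 2 matches.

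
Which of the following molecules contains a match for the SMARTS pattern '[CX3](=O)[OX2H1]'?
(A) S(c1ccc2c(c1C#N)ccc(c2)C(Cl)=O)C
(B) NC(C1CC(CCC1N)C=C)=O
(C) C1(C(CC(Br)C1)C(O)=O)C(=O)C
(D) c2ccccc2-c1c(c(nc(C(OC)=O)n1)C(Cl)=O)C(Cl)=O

C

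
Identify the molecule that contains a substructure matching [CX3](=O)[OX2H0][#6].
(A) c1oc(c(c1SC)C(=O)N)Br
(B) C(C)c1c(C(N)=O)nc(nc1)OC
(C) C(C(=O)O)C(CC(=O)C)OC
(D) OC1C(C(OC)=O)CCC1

D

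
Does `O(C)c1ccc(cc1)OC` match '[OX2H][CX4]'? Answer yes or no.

No

The pattern [OX2H][CX4] describes a hydroxyl oxygen bound to an sp3 (X4) carbon — an aliphatic alcohol.
The closest candidate here is a methoxy ether (-OCH3), but the oxygen has H0 (ether), not H1. No other fragment satisfies the full query, so there is no match.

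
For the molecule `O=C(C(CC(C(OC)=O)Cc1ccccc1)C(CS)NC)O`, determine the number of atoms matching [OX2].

2

The query [OX2] means: aliphatic oxygen with two total connections — ether, hydroxyl, or ester single-bond O.
Check the 22 heavy atoms by environment: 8× C (X4) → no; 1× S (X2) → no; 2× C (X3) → no; 2× O (X1) → no; 2× O (X2) → match; 6× c (aromatic, X3) → no; 1× N (X3) → no.
That gives 2 matching atoms.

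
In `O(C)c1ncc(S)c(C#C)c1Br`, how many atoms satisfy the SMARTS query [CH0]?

1

The query [CH0] means: aliphatic carbon with no attached hydrogen.
Check the 12 heavy atoms by environment: 1× n (aromatic, H0) → no; 4× c (aromatic, H0) → no; 1× c (aromatic, H1) → no; 1× S (H1) → no; 1× Br (H0) → no; 1× O (H0) → no; 1× C (H3) → no; 1× C (H0) → match; 1× C (H1) → no.
That gives 1 matching atom.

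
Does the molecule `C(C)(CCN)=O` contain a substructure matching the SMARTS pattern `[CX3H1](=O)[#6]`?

No

The pattern [CX3H1](=O)[#6] describes an sp2 carbon with one H, double-bonded to O and single-bonded to carbon — an aldehyde.
The closest candidate here is an acetyl/ketone group (-C(=O)CH3), but the carbonyl carbon has H0 (two carbon neighbours), not H1. No other fragment satisfies the full query, so there is no match.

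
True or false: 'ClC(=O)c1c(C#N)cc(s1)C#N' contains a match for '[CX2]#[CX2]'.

False

The pattern [CX2]#[CX2] describes a carbon-carbon triple bond — an alkyne.
The closest candidate here is a nitrile (-C#N), but the triple bond is C#N, not C#C. No other fragment satisfies the full query, so there is no match.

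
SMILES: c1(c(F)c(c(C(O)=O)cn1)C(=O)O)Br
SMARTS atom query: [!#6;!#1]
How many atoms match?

7

Check the 14 heavy atoms by environment: 1× n (aromatic) → match; 5× c (aromatic) → no; 1× Br → match; 2× C → no; 4× O → match; 1× F → match.
Summing the matching environments: 1 + 1 + 4 + 1 = 7 matching atoms.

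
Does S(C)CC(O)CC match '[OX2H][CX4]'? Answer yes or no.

Yes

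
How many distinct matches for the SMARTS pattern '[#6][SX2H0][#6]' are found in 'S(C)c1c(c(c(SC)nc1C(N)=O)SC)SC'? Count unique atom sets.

4

[#6][SX2H0][#6] is the SMARTS for a thioether: an aliphatic sulfur bridging two carbons with no H on the sulfur.
The molecule carries 4 separate instances of a methylthio ether (-SCH3) meeting every constraint; each maps to a distinct set of atoms, giving 4 matches.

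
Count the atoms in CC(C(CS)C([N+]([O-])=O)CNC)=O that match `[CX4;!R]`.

6

The query [CX4;!R] means: aliphatic carbon with four total connections, not in a ring.
Check the 13 heavy atoms by environment: 6× C (X4, acyclic) → match; 1× C (X3, acyclic) → no; 2× O (X1, acyclic) → no; 1× N (X3, acyclic) → no; 1× S (X2, acyclic) → no; 1× N (charge +1, X3, acyclic) → no; 1× O (charge -1, X1, acyclic) → no.
That gives 6 matching atoms.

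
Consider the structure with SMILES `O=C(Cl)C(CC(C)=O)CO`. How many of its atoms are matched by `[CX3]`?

2

The query [CX3] means: C with X3: aliphatic carbon with exactly 3 total connections.
Check the 10 heavy atoms by environment: 4× C (X4) → no; 2× C (X3) → match; 2× O (X1) → no; 1× O (X2) → no; 1× Cl (X1) → no.
That gives 2 matching atoms.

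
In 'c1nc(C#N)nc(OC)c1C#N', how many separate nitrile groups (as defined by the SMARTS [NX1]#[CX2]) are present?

[NX1]#[CX2] is the SMARTS for a nitrile: a nitrogen triple-bonded to a two-connected carbon.
The molecule carries 2 separate instances of a nitrile (-C#N) meeting every constraint; each maps to a distinct set of atoms, giving 2 matches.

2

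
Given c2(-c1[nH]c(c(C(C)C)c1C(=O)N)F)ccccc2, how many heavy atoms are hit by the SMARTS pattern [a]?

The query [a] means: a matches any aromatic atom.
Check the 18 heavy atoms by environment: 1× n (aromatic) → match; 10× c (aromatic) → match; 4× C → no; 1× O → no; 1× N → no; 1× F → no.
Summing the matching environments: 1 + 10 = 11 matching atoms.

11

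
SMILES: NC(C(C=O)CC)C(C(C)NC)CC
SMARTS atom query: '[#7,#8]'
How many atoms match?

Check the 14 heavy atoms by environment: 11× C → no; 2× N → match; 1× O → match.
Summing the matching environments: 2 + 1 = 3 matching atoms.

3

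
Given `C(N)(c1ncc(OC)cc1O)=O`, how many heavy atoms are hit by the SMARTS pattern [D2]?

4

The query [D2] means: atom with exactly two heavy-atom neighbours.
Check the 12 heavy atoms by environment: 1× n (aromatic, D2) → match; 2× c (aromatic, D2) → match; 3× c (aromatic, D3) → no; 2× O (D1) → no; 1× O (D2) → match; 1× C (D1) → no; 1× C (D3) → no; 1× N (D1) → no.
Summing the matching environments: 1 + 2 + 1 = 4 matching atoms.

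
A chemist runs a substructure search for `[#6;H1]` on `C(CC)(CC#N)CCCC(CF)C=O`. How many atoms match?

Check the 14 heavy atoms by environment: 6× C (H2) → no; 3× C (H1) → match; 1× C (H0) → no; 1× N (H0) → no; 1× F (H0) → no; 1× O (H0) → no; 1× C (H3) → no.
That gives 3 matching atoms.

3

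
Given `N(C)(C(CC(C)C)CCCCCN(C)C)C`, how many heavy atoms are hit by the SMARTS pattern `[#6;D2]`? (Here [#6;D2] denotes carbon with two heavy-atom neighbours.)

The query [#6;D2] means: any carbon bonded to exactly two heavy atoms.
Check the 16 heavy atoms by environment: 6× C (D2) → match; 2× C (D3) → no; 6× C (D1) → no; 2× N (D3) → no.
That gives 6 matching atoms.

6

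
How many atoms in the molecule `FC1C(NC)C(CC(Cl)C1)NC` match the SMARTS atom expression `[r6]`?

The query [r6] means: r6 matches atoms in a six-membered ring.
Check the 12 heavy atoms by environment: 6× C (in 6-ring) → match; 1× F (acyclic) → no; 2× N (acyclic) → no; 2× C (acyclic) → no; 1× Cl (acyclic) → no.
That gives 6 matching atoms.

6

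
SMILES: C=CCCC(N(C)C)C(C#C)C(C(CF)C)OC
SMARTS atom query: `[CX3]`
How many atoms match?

The query [CX3] means: C with X3: aliphatic carbon with exactly 3 total connections.
Check the 18 heavy atoms by environment: 11× C (X4) → no; 1× N (X3) → no; 1× O (X2) → no; 2× C (X3) → match; 1× F (X1) → no; 2× C (X2) → no.
That gives 2 matching atoms.

2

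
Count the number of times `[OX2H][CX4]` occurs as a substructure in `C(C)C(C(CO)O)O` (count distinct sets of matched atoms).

3

[OX2H][CX4] is the SMARTS for an aliphatic alcohol: a hydroxyl oxygen bound to an sp3 (X4) carbon.
The molecule carries 3 separate instances of a hydroxyl group (-OH) meeting every constraint; each maps to a distinct set of atoms, giving 3 matches.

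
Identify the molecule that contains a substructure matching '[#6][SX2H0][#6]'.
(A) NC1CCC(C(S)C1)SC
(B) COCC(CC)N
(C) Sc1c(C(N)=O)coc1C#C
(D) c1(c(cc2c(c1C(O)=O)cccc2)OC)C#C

[#6][SX2H0][#6] describes an aliphatic sulfur bridging two carbons with no H on the sulfur (a thioether).
(A) contains a methylthio ether (-SCH3), which satisfies every atom and bond constraint.
(B) has a methoxy ether (-OCH3) but the bridging atom is O, not S.
(C) has a thiol (-SH) but the sulfur has H1, not H0 bridging two carbons.
(D) has a methoxy ether (-OCH3) but the bridging atom is O, not S.
So the answer is (A).

A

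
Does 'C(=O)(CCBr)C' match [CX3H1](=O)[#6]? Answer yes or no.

No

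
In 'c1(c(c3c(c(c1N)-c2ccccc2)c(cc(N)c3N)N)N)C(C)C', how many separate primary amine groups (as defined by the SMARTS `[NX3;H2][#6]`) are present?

5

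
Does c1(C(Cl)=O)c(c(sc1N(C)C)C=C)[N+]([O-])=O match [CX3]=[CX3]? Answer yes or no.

Yes

The pattern [CX3]=[CX3] describes a non-aromatic C=C double bond between two sp2 carbons — an alkene.
The molecule carries a vinyl group (-CH=CH2), whose atoms satisfy every constraint of the query, so the pattern matches.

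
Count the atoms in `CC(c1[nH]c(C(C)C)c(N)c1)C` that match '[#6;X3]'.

4

Check the 12 heavy atoms by environment: 1× n (aromatic, X3) → no; 4× c (aromatic, X3) → match; 6× C (X4) → no; 1× N (X3) → no.
That gives 4 matching atoms.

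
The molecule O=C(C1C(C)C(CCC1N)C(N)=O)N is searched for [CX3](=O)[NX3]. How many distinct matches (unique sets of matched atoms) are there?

2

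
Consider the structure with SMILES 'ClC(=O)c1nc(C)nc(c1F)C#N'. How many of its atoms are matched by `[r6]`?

6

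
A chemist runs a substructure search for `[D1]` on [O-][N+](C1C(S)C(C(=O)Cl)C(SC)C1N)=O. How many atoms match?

7

The query [D1] means: atom with exactly one heavy-atom neighbour (degree 1).
Check the 15 heavy atoms by environment: 6× C (D3) → no; 1× S (D2) → no; 1× C (D1) → match; 2× O (D1) → match; 1× Cl (D1) → match; 1× N (charge +1, D3) → no; 1× O (charge -1, D1) → match; 1× S (D1) → match; 1× N (D1) → match.
Summing the matching environments: 1 + 2 + 1 + 1 + 1 + 1 = 7 matching atoms.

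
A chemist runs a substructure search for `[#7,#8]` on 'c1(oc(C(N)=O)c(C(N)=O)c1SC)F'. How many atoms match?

The query [#7,#8] means: nitrogen or oxygen (comma = OR).
Check the 14 heavy atoms by environment: 1× o (aromatic) → match; 4× c (aromatic) → no; 3× C → no; 2× O → match; 2× N → match; 1× S → no; 1× F → no.
Summing the matching environments: 1 + 2 + 2 = 5 matching atoms.

5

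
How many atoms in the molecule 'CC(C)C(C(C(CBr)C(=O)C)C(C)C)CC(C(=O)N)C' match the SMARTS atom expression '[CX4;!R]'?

Check the 20 heavy atoms by environment: 14× C (X4, acyclic) → match; 1× Br (X1, acyclic) → no; 2× C (X3, acyclic) → no; 2× O (X1, acyclic) → no; 1× N (X3, acyclic) → no.
That gives 14 matching atoms.

14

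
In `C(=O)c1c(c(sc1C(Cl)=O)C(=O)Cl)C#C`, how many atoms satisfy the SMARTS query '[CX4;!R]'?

0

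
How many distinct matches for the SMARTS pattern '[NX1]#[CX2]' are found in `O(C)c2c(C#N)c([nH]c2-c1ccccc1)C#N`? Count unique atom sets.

[NX1]#[CX2] is the SMARTS for a nitrile: a nitrogen triple-bonded to a two-connected carbon.
The molecule carries 2 separate instances of a nitrile (-C#N) meeting every constraint; each maps to a distinct set of atoms, giving 2 matches.

2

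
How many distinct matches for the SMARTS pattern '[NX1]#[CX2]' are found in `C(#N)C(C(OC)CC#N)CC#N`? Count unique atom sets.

3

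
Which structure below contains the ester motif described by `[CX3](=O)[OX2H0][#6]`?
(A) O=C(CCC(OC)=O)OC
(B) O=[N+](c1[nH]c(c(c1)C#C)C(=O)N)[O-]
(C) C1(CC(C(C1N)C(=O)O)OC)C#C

A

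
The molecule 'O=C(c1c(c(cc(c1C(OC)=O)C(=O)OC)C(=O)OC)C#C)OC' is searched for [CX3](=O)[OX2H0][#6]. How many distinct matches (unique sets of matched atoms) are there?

[CX3](=O)[OX2H0][#6] is the SMARTS for an ester: a carbonyl carbon bonded to an oxygen that is itself bonded to carbon (no H on that O).
The molecule carries 4 separate instances of a methyl-ester group (-C(=O)OCH3) meeting every constraint; each maps to a distinct set of atoms, giving 4 matches.

4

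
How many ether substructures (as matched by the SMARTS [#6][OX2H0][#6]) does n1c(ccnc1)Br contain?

0

[#6][OX2H0][#6] is the SMARTS for an ether: an aliphatic oxygen bridging two carbons with no H on the oxygen.
No fragment in the molecule satisfies every constraint, giving 0 matches.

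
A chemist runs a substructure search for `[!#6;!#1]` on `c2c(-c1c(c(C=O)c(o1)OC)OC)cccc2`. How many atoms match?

4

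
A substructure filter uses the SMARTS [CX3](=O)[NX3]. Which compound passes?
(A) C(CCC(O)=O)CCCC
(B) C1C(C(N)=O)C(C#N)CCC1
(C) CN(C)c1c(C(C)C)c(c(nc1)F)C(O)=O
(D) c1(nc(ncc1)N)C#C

B

[CX3](=O)[NX3] describes a carbonyl carbon bonded to a trivalent nitrogen (an amide).
(A) has a carboxylic acid group (-C(=O)OH) but the carbonyl is bonded to O, not to an NX3 nitrogen.
(B) contains a primary amide (-C(=O)NH2), which satisfies every atom and bond constraint.
(C) has a carboxylic acid group (-C(=O)OH) but the carbonyl is bonded to O, not to an NX3 nitrogen.
(D) has a primary amino group (-NH2) but the -NH2 is not attached to a carbonyl carbon.
So the answer is (B).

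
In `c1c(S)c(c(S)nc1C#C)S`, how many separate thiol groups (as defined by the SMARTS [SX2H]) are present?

[SX2H] is the SMARTS for a thiol: an aliphatic sulfur with two connections, one being H.
The molecule carries 3 separate instances of a thiol (-SH) meeting every constraint; each maps to a distinct set of atoms, giving 3 matches.

3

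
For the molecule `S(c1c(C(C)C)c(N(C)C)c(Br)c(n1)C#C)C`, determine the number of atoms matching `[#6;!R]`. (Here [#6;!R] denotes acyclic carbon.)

Check the 17 heavy atoms by environment: 1× n (aromatic, in 6-ring) → no; 5× c (aromatic, in 6-ring) → no; 1× N (acyclic) → no; 8× C (acyclic) → match; 1× S (acyclic) → no; 1× Br (acyclic) → no.
That gives 8 matching atoms.

8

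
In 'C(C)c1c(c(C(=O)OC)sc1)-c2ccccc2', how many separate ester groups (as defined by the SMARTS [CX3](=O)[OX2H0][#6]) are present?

[CX3](=O)[OX2H0][#6] is the SMARTS for an ester: a carbonyl carbon bonded to an oxygen that is itself bonded to carbon (no H on that O).
Exactly one fragment in the molecule meets all constraints, giving 1 match.

1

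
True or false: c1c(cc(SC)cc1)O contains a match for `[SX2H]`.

False

The pattern [SX2H] describes an aliphatic sulfur with two connections, one being H — a thiol.
The closest candidate here is a hydroxyl group (-OH), but it is an -OH, not an -SH. No other fragment satisfies the full query, so there is no match.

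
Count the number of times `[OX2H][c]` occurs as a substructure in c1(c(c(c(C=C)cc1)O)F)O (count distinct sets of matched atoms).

2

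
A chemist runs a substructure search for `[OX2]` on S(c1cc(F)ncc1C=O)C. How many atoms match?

The query [OX2] means: aliphatic oxygen with two total connections — ether, hydroxyl, or ester single-bond O.
Check the 11 heavy atoms by environment: 1× n (aromatic, X2) → no; 5× c (aromatic, X3) → no; 1× C (X3) → no; 1× O (X1) → no; 1× F (X1) → no; 1× S (X2) → no; 1× C (X4) → no.
No environment satisfies the query, so 0 matching atoms.

0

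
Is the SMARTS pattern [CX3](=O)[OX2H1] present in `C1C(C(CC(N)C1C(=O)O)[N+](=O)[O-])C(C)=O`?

Yes

The pattern [CX3](=O)[OX2H1] describes an sp2 carbon double-bonded to O and single-bonded to an -OH oxygen — a carboxylic acid.
The molecule carries a carboxylic acid group (-C(=O)OH), whose atoms satisfy every constraint of the query, so the pattern matches.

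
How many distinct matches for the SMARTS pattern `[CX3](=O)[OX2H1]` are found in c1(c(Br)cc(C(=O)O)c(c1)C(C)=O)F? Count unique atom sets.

1

[CX3](=O)[OX2H1] is the SMARTS for a carboxylic acid: an sp2 carbon double-bonded to O and single-bonded to an -OH oxygen.
Exactly one fragment in the molecule meets all constraints, giving 1 match.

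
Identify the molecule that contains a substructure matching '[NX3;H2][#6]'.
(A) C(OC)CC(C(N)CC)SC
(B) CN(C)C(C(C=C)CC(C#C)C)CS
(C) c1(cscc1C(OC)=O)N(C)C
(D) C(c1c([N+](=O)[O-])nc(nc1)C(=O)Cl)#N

A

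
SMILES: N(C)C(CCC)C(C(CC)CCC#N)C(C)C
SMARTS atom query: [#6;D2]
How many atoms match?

6

The query [#6;D2] means: any carbon bonded to exactly two heavy atoms.
Check the 17 heavy atoms by environment: 6× C (D2) → match; 4× C (D3) → no; 5× C (D1) → no; 1× N (D1) → no; 1× N (D2) → no.
That gives 6 matching atoms.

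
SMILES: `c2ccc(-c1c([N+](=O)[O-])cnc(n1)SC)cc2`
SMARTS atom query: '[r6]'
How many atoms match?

12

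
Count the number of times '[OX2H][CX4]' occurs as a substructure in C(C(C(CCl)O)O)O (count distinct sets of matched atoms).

3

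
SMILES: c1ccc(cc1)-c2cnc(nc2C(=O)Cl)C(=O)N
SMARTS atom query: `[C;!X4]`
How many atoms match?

2

Check the 18 heavy atoms by environment: 2× n (aromatic, X2) → no; 10× c (aromatic, X3) → no; 2× C (X3) → match; 2× O (X1) → no; 1× Cl (X1) → no; 1× N (X3) → no.
That gives 2 matching atoms.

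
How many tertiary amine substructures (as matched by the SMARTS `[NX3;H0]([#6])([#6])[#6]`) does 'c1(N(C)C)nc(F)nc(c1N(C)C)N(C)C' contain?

[NX3;H0]([#6])([#6])[#6] is the SMARTS for a tertiary amine: a trivalent nitrogen with no H, bonded to three carbons.
The molecule carries 3 separate instances of a dimethylamino group (-N(CH3)2) meeting every constraint; each maps to a distinct set of atoms, giving 3 matches.

3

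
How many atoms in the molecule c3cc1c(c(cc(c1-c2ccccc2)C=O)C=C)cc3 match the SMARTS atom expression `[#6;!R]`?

3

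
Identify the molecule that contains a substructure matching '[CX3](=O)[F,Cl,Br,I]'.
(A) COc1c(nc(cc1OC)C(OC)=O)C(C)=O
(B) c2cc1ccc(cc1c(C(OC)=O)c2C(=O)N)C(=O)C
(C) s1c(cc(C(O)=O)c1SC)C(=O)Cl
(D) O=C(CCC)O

C

[CX3](=O)[F,Cl,Br,I] describes a carbonyl carbon bonded to a halogen (an acyl halide).
(A) has a methyl-ester group (-C(=O)OCH3) but the carbonyl is bonded to -O-C, not to a halogen.
(B) has a methyl-ester group (-C(=O)OCH3) but the carbonyl is bonded to -O-C, not to a halogen.
(C) contains an acyl chloride (-C(=O)Cl), which satisfies every atom and bond constraint.
(D) has a carboxylic acid group (-C(=O)OH) but the carbonyl is bonded to -OH, not to a halogen.
So the answer is (C).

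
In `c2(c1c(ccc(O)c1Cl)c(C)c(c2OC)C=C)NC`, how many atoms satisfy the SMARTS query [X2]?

2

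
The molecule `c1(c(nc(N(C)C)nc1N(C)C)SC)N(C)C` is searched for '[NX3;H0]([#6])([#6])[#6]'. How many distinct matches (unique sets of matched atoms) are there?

[NX3;H0]([#6])([#6])[#6] is the SMARTS for a tertiary amine: a trivalent nitrogen with no H, bonded to three carbons.
The molecule carries 3 separate instances of a dimethylamino group (-N(CH3)2) meeting every constraint; each maps to a distinct set of atoms, giving 3 matches.

3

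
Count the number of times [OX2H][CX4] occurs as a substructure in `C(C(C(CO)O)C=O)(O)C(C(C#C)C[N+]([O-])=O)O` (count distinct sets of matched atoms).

[OX2H][CX4] is the SMARTS for an aliphatic alcohol: a hydroxyl oxygen bound to an sp3 (X4) carbon.
The molecule carries 4 separate instances of a hydroxyl group (-OH) meeting every constraint; each maps to a distinct set of atoms, giving 4 matches.

4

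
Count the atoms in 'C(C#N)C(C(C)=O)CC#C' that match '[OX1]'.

1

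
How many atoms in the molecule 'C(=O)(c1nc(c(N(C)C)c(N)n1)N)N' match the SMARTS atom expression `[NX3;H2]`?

3

The query [NX3;H2] means: aliphatic N with 3 total connections, two of them H — an -NH2 nitrogen (amine or amide).
Check the 14 heavy atoms by environment: 2× n (aromatic, H0, X2) → no; 4× c (aromatic, H0, X3) → no; 3× N (H2, X3) → match; 1× N (H0, X3) → no; 2× C (H3, X4) → no; 1× C (H0, X3) → no; 1× O (H0, X1) → no.
That gives 3 matching atoms.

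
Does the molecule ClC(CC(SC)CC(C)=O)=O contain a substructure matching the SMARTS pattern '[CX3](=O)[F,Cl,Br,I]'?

Yes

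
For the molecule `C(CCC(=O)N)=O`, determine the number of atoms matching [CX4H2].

2

The query [CX4H2] means: sp3 carbon (X4) with exactly two hydrogens.
Check the 7 heavy atoms by environment: 2× C (H2, X4) → match; 1× C (H0, X3) → no; 2× O (H0, X1) → no; 1× N (H2, X3) → no; 1× C (H1, X3) → no.
That gives 2 matching atoms.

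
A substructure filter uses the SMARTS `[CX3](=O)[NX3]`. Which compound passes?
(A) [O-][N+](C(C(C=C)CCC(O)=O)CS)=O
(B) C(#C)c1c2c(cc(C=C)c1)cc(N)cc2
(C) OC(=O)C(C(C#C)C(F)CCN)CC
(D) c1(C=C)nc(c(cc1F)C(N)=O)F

[CX3](=O)[NX3] describes a carbonyl carbon bonded to a trivalent nitrogen (an amide).
(A) has a carboxylic acid group (-C(=O)OH) but the carbonyl is bonded to O, not to an NX3 nitrogen.
(B) has a primary amino group (-NH2) but the -NH2 is not attached to a carbonyl carbon.
(C) has a primary amino group (-NH2) but the -NH2 is not attached to a carbonyl carbon.
(D) contains a primary amide (-C(=O)NH2), which satisfies every atom and bond constraint.
So the answer is (D).

D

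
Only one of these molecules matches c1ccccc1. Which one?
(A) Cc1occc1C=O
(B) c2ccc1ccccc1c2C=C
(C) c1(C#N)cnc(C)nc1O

c1ccccc1 describes six aromatic carbons in a ring (a benzene ring).
(A) has a methyl group (-CH3) but no six-membered all-carbon aromatic ring is present.
(B) contains the required atom environment, so the pattern matches.
(C) has a methyl group (-CH3) but no six-membered all-carbon aromatic ring is present.
So the answer is (B).

B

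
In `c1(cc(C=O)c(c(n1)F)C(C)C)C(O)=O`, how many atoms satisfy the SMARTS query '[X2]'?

2

Check the 15 heavy atoms by environment: 1× n (aromatic, X2) → match; 5× c (aromatic, X3) → no; 3× C (X4) → no; 2× C (X3) → no; 2× O (X1) → no; 1× O (X2) → match; 1× F (X1) → no.
Summing the matching environments: 1 + 1 = 2 matching atoms.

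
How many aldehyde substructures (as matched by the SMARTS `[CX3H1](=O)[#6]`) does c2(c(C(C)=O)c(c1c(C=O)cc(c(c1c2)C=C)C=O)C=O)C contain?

[CX3H1](=O)[#6] is the SMARTS for an aldehyde: an sp2 carbon with one H, double-bonded to O and single-bonded to carbon.
The molecule carries 3 separate instances of an aldehyde (-CHO) meeting every constraint; each maps to a distinct set of atoms, giving 3 matches.

3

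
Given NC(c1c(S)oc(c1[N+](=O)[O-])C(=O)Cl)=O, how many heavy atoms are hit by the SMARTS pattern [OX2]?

0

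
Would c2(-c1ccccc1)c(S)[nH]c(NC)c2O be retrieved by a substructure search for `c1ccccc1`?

Yes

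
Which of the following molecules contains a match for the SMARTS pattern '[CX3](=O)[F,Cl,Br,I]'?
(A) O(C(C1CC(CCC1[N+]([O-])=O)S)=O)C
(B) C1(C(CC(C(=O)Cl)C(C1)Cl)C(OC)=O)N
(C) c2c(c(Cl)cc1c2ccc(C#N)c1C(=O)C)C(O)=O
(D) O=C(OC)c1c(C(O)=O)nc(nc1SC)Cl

B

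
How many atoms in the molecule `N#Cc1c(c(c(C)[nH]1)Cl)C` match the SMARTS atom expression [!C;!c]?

3

The query [!C;!c] means: neither aliphatic nor aromatic carbon — same as [!#6].
Check the 10 heavy atoms by environment: 1× n (aromatic) → match; 4× c (aromatic) → no; 3× C → no; 1× Cl → match; 1× N → match.
Summing the matching environments: 1 + 1 + 1 = 3 matching atoms.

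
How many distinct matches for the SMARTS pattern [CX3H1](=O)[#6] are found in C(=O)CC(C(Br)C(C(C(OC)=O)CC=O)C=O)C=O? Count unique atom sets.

4

[CX3H1](=O)[#6] is the SMARTS for an aldehyde: an sp2 carbon with one H, double-bonded to O and single-bonded to carbon.
The molecule carries 4 separate instances of an aldehyde (-CHO) meeting every constraint; each maps to a distinct set of atoms, giving 4 matches.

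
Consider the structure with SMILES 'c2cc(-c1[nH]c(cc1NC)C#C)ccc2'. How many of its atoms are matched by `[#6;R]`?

10

The query [#6;R] means: carbon that is part of a ring.
Check the 15 heavy atoms by environment: 1× n (aromatic, in 5-ring) → no; 4× c (aromatic, in 5-ring) → match; 3× C (acyclic) → no; 1× N (acyclic) → no; 6× c (aromatic, in 6-ring) → match.
Summing the matching environments: 4 + 6 = 10 matching atoms.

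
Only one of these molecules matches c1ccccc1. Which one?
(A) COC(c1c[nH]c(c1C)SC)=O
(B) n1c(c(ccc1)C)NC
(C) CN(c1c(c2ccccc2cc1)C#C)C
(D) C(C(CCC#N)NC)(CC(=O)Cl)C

c1ccccc1 describes six aromatic carbons in a ring (a benzene ring).
(A) has a methyl group (-CH3) but no six-membered all-carbon aromatic ring is present.
(B) has a methyl group (-CH3) but no six-membered all-carbon aromatic ring is present.
(C) contains the required atom environment, so the pattern matches.
(D) has a methyl group (-CH3) but no six-membered all-carbon aromatic ring is present.
So the answer is (C).

C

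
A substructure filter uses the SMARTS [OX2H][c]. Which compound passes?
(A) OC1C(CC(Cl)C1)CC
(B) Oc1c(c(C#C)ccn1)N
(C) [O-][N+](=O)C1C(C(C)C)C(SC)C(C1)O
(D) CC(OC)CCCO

B

[OX2H][c] describes a hydroxyl oxygen attached to an aromatic carbon (a phenol).
(A) has a hydroxyl group (-OH) but the -OH is on an aliphatic carbon, not an aromatic c.
(B) contains a hydroxyl group (-OH), which satisfies every atom and bond constraint.
(C) has a hydroxyl group (-OH) but the -OH is on an aliphatic carbon, not an aromatic c.
(D) has a hydroxyl group (-OH) but the -OH is on an aliphatic carbon, not an aromatic c.
So the answer is (B).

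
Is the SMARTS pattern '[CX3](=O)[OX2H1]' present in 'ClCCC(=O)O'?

The pattern [CX3](=O)[OX2H1] describes an sp2 carbon double-bonded to O and single-bonded to an -OH oxygen — a carboxylic acid.
The molecule carries a carboxylic acid group (-C(=O)OH), whose atoms satisfy every constraint of the query, so the pattern matches.

Yes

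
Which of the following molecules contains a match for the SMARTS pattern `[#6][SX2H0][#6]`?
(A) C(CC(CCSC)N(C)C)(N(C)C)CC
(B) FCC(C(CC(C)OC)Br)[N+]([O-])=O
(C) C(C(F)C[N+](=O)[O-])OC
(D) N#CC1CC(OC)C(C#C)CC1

A

[#6][SX2H0][#6] describes an aliphatic sulfur bridging two carbons with no H on the sulfur (a thioether).
(A) contains a methylthio ether (-SCH3), which satisfies every atom and bond constraint.
(B) has a methoxy ether (-OCH3) but the bridging atom is O, not S.
(C) has a methoxy ether (-OCH3) but the bridging atom is O, not S.
(D) has a methoxy ether (-OCH3) but the bridging atom is O, not S.
So the answer is (A).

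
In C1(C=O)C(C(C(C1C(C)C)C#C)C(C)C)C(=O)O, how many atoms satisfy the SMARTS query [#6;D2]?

2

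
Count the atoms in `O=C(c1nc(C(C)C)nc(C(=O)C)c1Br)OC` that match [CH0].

2

The query [CH0] means: aliphatic carbon with no attached hydrogen.
Check the 17 heavy atoms by environment: 2× n (aromatic, H0) → no; 4× c (aromatic, H0) → no; 2× C (H0) → match; 3× O (H0) → no; 4× C (H3) → no; 1× Br (H0) → no; 1× C (H1) → no.
That gives 2 matching atoms.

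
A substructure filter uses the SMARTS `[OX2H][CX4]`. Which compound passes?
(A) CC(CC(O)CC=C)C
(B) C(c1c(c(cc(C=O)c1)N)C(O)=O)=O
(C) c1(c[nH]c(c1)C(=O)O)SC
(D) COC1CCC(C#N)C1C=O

A

[OX2H][CX4] describes a hydroxyl oxygen bound to an sp3 (X4) carbon (an aliphatic alcohol).
(A) contains a hydroxyl group (-OH), which satisfies every atom and bond constraint.
(B) has a carboxylic acid group (-C(=O)OH) but the -OH is on a CX3 carbonyl carbon, not a CX4 carbon.
(C) has a carboxylic acid group (-C(=O)OH) but the -OH is on a CX3 carbonyl carbon, not a CX4 carbon.
(D) has a methoxy ether (-OCH3) but the oxygen has H0 (ether), not H1.
So the answer is (A).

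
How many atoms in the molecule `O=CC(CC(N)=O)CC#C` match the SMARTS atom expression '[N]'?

1

The query [N] means: uppercase N matches aliphatic (non-aromatic) nitrogen only.
Check the 10 heavy atoms by environment: 7× C → no; 2× O → no; 1× N → match.
That gives 1 matching atom.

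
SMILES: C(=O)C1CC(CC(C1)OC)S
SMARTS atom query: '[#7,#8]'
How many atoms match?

The query [#7,#8] means: nitrogen or oxygen (comma = OR).
Check the 11 heavy atoms by environment: 8× C → no; 1× S → no; 2× O → match.
That gives 2 matching atoms.

2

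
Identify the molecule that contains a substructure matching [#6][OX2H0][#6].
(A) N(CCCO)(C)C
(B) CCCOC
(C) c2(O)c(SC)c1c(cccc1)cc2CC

[#6][OX2H0][#6] describes an aliphatic oxygen bridging two carbons with no H on the oxygen (an ether).
(A) has a hydroxyl group (-OH) but the oxygen has H1, not H0 bridging two carbons.
(B) contains a methoxy ether (-OCH3), which satisfies every atom and bond constraint.
(C) has a hydroxyl group (-OH) but the oxygen has H1, not H0 bridging two carbons.
So the answer is (B).

B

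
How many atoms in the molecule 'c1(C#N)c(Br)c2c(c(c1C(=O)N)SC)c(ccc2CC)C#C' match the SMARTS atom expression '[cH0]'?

8

The query [cH0] means: aromatic carbon with no attached hydrogen (substituted or ring-fusion).
Check the 22 heavy atoms by environment: 8× c (aromatic, H0) → match; 2× c (aromatic, H1) → no; 1× C (H2) → no; 2× C (H3) → no; 1× Br (H0) → no; 3× C (H0) → no; 1× O (H0) → no; 1× N (H2) → no; 1× N (H0) → no; 1× C (H1) → no; 1× S (H0) → no.
That gives 8 matching atoms.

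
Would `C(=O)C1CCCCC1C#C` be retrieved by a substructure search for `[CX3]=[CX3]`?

No

The pattern [CX3]=[CX3] describes a non-aromatic C=C double bond between two sp2 carbons — an alkene.
The closest candidate here is an ethynyl group (-C#CH), but the C-C bond is a triple bond, not a double bond. No other fragment satisfies the full query, so there is no match.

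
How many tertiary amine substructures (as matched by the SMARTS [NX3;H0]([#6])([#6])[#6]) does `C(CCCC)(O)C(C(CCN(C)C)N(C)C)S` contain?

2

[NX3;H0]([#6])([#6])[#6] is the SMARTS for a tertiary amine: a trivalent nitrogen with no H, bonded to three carbons.
The molecule carries 2 separate instances of a dimethylamino group (-N(CH3)2) meeting every constraint; each maps to a distinct set of atoms, giving 2 matches.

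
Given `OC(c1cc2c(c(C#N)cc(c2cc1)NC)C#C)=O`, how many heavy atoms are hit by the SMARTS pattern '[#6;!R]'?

5

The query [#6;!R] means: carbon not in any ring.
Check the 19 heavy atoms by environment: 10× c (aromatic, in 6-ring) → no; 2× N (acyclic) → no; 5× C (acyclic) → match; 2× O (acyclic) → no.
That gives 5 matching atoms.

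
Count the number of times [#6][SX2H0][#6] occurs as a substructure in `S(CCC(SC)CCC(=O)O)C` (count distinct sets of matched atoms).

2

[#6][SX2H0][#6] is the SMARTS for a thioether: an aliphatic sulfur bridging two carbons with no H on the sulfur.
The molecule carries 2 separate instances of a methylthio ether (-SCH3) meeting every constraint; each maps to a distinct set of atoms, giving 2 matches.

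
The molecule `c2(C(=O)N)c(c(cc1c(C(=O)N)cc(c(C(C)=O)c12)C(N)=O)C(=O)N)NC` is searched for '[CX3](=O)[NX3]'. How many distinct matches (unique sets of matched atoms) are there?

4

[CX3](=O)[NX3] is the SMARTS for an amide: a carbonyl carbon bonded to a trivalent nitrogen.
The molecule carries 4 separate instances of a primary amide (-C(=O)NH2) meeting every constraint; each maps to a distinct set of atoms, giving 4 matches.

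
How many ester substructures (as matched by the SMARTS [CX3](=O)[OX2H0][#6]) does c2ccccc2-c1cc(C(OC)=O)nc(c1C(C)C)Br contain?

[CX3](=O)[OX2H0][#6] is the SMARTS for an ester: a carbonyl carbon bonded to an oxygen that is itself bonded to carbon (no H on that O).
Exactly one fragment in the molecule meets all constraints, giving 1 match.

1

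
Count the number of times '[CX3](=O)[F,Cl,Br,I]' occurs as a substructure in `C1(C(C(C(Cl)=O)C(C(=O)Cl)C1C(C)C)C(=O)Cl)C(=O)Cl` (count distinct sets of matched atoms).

4

[CX3](=O)[F,Cl,Br,I] is the SMARTS for an acyl halide: a carbonyl carbon bonded to a halogen.
The molecule carries 4 separate instances of an acyl chloride (-C(=O)Cl) meeting every constraint; each maps to a distinct set of atoms, giving 4 matches.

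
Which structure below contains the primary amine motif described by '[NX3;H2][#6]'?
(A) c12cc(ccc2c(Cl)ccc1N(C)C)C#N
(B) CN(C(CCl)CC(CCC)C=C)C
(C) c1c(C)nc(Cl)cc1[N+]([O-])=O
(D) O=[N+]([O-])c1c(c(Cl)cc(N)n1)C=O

D

[NX3;H2][#6] describes a trivalent nitrogen with two H attached to carbon (a primary amine).
(A) has a dimethylamino group (-N(CH3)2) but the nitrogen has H0, not H2.
(B) has a dimethylamino group (-N(CH3)2) but the nitrogen has H0, not H2.
(C) has a nitro group (-[N+](=O)[O-]) but the nitrogen is [N+] with no H, not NX3H2.
(D) contains a primary amino group (-NH2), which satisfies every atom and bond constraint.
So the answer is (D).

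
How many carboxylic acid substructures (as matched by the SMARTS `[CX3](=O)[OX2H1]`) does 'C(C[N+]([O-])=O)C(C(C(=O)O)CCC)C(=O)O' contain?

[CX3](=O)[OX2H1] is the SMARTS for a carboxylic acid: an sp2 carbon double-bonded to O and single-bonded to an -OH oxygen.
The molecule carries 2 separate instances of a carboxylic acid group (-C(=O)OH) meeting every constraint; each maps to a distinct set of atoms, giving 2 matches.

2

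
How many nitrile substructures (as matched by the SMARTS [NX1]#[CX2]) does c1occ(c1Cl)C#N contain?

1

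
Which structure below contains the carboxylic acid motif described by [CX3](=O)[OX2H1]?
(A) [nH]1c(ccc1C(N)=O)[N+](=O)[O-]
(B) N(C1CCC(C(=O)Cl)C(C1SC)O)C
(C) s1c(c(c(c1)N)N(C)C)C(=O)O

[CX3](=O)[OX2H1] describes an sp2 carbon double-bonded to O and single-bonded to an -OH oxygen (a carboxylic acid).
(A) has a primary amide (-C(=O)NH2) but the carbonyl is bonded to N, not to an -OH oxygen.
(B) has an acyl chloride (-C(=O)Cl) but the carbonyl is bonded to Cl, not to an -OH oxygen.
(C) contains a carboxylic acid group (-C(=O)OH), which satisfies every atom and bond constraint.
So the answer is (C).

C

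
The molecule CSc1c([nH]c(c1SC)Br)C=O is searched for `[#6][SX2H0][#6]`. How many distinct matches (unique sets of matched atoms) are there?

2

[#6][SX2H0][#6] is the SMARTS for a thioether: an aliphatic sulfur bridging two carbons with no H on the sulfur.
The molecule carries 2 separate instances of a methylthio ether (-SCH3) meeting every constraint; each maps to a distinct set of atoms, giving 2 matches.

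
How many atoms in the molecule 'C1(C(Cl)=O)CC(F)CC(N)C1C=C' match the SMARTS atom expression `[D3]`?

The query [D3] means: atom with exactly three heavy-atom neighbours.
Check the 13 heavy atoms by environment: 5× C (D3) → match; 3× C (D2) → no; 1× C (D1) → no; 1× N (D1) → no; 1× F (D1) → no; 1× O (D1) → no; 1× Cl (D1) → no.
That gives 5 matching atoms.

5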